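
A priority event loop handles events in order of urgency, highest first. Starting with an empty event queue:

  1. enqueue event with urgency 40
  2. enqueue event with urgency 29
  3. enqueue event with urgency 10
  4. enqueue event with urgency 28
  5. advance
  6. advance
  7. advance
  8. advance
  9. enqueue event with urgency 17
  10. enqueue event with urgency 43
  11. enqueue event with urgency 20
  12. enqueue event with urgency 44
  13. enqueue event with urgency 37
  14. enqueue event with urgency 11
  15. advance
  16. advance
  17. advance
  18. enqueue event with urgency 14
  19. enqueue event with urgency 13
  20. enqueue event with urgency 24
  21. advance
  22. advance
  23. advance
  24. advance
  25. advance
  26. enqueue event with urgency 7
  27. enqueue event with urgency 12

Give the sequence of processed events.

insert 40 → {40}
insert 29 → {40, 29}
insert 10 → {40, 29, 10}
insert 28 → {40, 29, 28, 10}
advance → 40; now {29, 28, 10}
advance → 29; now {28, 10}
advance → 28; now {10}
advance → 10; now {}
insert 17 → {17}
insert 43 → {43, 17}
insert 20 → {43, 20, 17}
insert 44 → {44, 43, 20, 17}
insert 37 → {44, 43, 37, 20, 17}
insert 11 → {44, 43, 37, 20, 17, 11}
advance → 44; now {43, 37, 20, 17, 11}
advance → 43; now {37, 20, 17, 11}
advance → 37; now {20, 17, 11}
insert 14 → {20, 17, 14, 11}
insert 13 → {20, 17, 14, 13, 11}
insert 24 → {24, 20, 17, 14, 13, 11}
advance → 24; now {20, 17, 14, 13, 11}
advance → 20; now {17, 14, 13, 11}
advance → 17; now {14, 13, 11}
advance → 14; now {13, 11}
advance → 13; now {11}
insert 7 → {11, 7}
insert 12 → {12, 11, 7}

40 → 29 → 28 → 10 → 44 → 43 → 37 → 24 → 20 → 17 → 14 → 13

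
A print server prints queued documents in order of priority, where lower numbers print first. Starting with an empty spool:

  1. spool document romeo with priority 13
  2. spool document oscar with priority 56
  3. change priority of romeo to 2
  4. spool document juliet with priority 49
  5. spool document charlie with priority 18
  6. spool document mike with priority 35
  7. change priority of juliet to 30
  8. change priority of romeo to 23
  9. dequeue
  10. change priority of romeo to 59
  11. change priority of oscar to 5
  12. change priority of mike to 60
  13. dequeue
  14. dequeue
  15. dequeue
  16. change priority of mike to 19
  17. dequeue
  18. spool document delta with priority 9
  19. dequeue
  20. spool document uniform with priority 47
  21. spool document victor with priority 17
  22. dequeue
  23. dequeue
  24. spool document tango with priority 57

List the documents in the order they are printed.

charlie, oscar, juliet, romeo, mike, delta, victor, uniform

add romeo (priority 13) → {romeo:13}
add oscar (priority 56) → {romeo:13, oscar:56}
update romeo to priority 2 → {romeo:2, oscar:56}
add juliet (priority 49) → {romeo:2, juliet:49, oscar:56}
add charlie (priority 18) → {romeo:2, charlie:18, juliet:49, oscar:56}
add mike (priority 35) → {romeo:2, charlie:18, mike:35, juliet:49, oscar:56}
update juliet to priority 30 → {romeo:2, charlie:18, juliet:30, mike:35, oscar:56}
update romeo to priority 23 → {charlie:18, romeo:23, juliet:30, mike:35, oscar:56}
dequeue → charlie; now {romeo:23, juliet:30, mike:35, oscar:56}
update romeo to priority 59 → {juliet:30, mike:35, oscar:56, romeo:59}
update oscar to priority 5 → {oscar:5, juliet:30, mike:35, romeo:59}
update mike to priority 60 → {oscar:5, juliet:30, romeo:59, mike:60}
dequeue → oscar; now {juliet:30, romeo:59, mike:60}
dequeue → juliet; now {romeo:59, mike:60}
dequeue → romeo; now {mike:60}
update mike to priority 19 → {mike:19}
dequeue → mike; now {}
add delta (priority 9) → {delta:9}
dequeue → delta; now {}
add uniform (priority 47) → {uniform:47}
add victor (priority 17) → {victor:17, uniform:47}
dequeue → victor; now {uniform:47}
dequeue → uniform; now {}
add tango (priority 57) → {tango:57}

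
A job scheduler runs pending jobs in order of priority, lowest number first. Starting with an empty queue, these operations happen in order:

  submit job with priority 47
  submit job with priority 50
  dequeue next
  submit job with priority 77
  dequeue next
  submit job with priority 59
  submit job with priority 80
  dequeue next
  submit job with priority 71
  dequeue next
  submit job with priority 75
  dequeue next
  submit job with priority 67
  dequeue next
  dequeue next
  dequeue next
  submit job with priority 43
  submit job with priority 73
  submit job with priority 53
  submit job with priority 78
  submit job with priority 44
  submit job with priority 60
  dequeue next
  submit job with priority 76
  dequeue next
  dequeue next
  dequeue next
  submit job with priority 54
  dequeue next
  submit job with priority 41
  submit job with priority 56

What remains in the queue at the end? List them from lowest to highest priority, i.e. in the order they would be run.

41, 56, 73, 76, 78

insert 47 → {47}
insert 50 → {47, 50}
dequeue next → 47; now {50}
insert 77 → {50, 77}
dequeue next → 50; now {77}
insert 59 → {59, 77}
insert 80 → {59, 77, 80}
dequeue next → 59; now {77, 80}
insert 71 → {71, 77, 80}
dequeue next → 71; now {77, 80}
insert 75 → {75, 77, 80}
dequeue next → 75; now {77, 80}
insert 67 → {67, 77, 80}
dequeue next → 67; now {77, 80}
dequeue next → 77; now {80}
dequeue next → 80; now {}
insert 43 → {43}
insert 73 → {43, 73}
insert 53 → {43, 53, 73}
insert 78 → {43, 53, 73, 78}
insert 44 → {43, 44, 53, 73, 78}
insert 60 → {43, 44, 53, 60, 73, 78}
dequeue next → 43; now {44, 53, 60, 73, 78}
insert 76 → {44, 53, 60, 73, 76, 78}
dequeue next → 44; now {53, 60, 73, 76, 78}
dequeue next → 53; now {60, 73, 76, 78}
dequeue next → 60; now {73, 76, 78}
insert 54 → {54, 73, 76, 78}
dequeue next → 54; now {73, 76, 78}
insert 41 → {41, 73, 76, 78}
insert 56 → {41, 56, 73, 76, 78}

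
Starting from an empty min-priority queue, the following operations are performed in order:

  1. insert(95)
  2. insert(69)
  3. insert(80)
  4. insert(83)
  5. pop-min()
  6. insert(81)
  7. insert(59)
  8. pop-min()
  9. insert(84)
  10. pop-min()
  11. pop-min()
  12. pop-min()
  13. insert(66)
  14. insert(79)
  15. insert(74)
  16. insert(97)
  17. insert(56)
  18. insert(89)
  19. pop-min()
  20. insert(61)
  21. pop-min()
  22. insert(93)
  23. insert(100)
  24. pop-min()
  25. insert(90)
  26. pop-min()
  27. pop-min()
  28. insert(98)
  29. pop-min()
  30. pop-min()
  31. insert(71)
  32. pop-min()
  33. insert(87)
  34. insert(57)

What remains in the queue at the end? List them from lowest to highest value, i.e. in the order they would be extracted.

[57, 87, 90, 93, 95, 97, 98, 100]

insert 95 → {95}
insert 69 → {69, 95}
insert 80 → {69, 80, 95}
insert 83 → {69, 80, 83, 95}
pop-min → 69; now {80, 83, 95}
insert 81 → {80, 81, 83, 95}
insert 59 → {59, 80, 81, 83, 95}
pop-min → 59; now {80, 81, 83, 95}
insert 84 → {80, 81, 83, 84, 95}
pop-min → 80; now {81, 83, 84, 95}
pop-min → 81; now {83, 84, 95}
pop-min → 83; now {84, 95}
insert 66 → {66, 84, 95}
insert 79 → {66, 79, 84, 95}
insert 74 → {66, 74, 79, 84, 95}
insert 97 → {66, 74, 79, 84, 95, 97}
insert 56 → {56, 66, 74, 79, 84, 95, 97}
insert 89 → {56, 66, 74, 79, 84, 89, 95, 97}
pop-min → 56; now {66, 74, 79, 84, 89, 95, 97}
insert 61 → {61, 66, 74, 79, 84, 89, 95, 97}
pop-min → 61; now {66, 74, 79, 84, 89, 95, 97}
insert 93 → {66, 74, 79, 84, 89, 93, 95, 97}
insert 100 → {66, 74, 79, 84, 89, 93, 95, 97, 100}
pop-min → 66; now {74, 79, 84, 89, 93, 95, 97, 100}
insert 90 → {74, 79, 84, 89, 90, 93, 95, 97, 100}
pop-min → 74; now {79, 84, 89, 90, 93, 95, 97, 100}
pop-min → 79; now {84, 89, 90, 93, 95, 97, 100}
insert 98 → {84, 89, 90, 93, 95, 97, 98, 100}
pop-min → 84; now {89, 90, 93, 95, 97, 98, 100}
pop-min → 89; now {90, 93, 95, 97, 98, 100}
insert 71 → {71, 90, 93, 95, 97, 98, 100}
pop-min → 71; now {90, 93, 95, 97, 98, 100}
insert 87 → {87, 90, 93, 95, 97, 98, 100}
insert 57 → {57, 87, 90, 93, 95, 97, 98, 100}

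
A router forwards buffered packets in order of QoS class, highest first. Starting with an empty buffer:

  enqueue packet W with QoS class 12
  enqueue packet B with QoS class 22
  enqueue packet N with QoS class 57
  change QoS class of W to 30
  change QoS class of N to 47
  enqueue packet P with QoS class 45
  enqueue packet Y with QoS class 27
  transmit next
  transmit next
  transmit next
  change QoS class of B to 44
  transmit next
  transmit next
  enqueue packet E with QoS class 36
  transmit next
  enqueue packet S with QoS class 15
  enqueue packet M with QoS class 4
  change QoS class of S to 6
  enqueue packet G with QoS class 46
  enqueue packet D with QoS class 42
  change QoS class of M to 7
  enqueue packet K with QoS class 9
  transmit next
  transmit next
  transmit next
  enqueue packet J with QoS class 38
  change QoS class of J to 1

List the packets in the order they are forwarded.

N, P, W, B, Y, E, G, D, K

add W (QoS class 12) → {W:12}
add B (QoS class 22) → {B:22, W:12}
add N (QoS class 57) → {N:57, B:22, W:12}
update W to QoS class 30 → {N:57, W:30, B:22}
update N to QoS class 47 → {N:47, W:30, B:22}
add P (QoS class 45) → {N:47, P:45, W:30, B:22}
add Y (QoS class 27) → {N:47, P:45, W:30, Y:27, B:22}
transmit next → N; now {P:45, W:30, Y:27, B:22}
transmit next → P; now {W:30, Y:27, B:22}
transmit next → W; now {Y:27, B:22}
update B to QoS class 44 → {B:44, Y:27}
transmit next → B; now {Y:27}
transmit next → Y; now {}
add E (QoS class 36) → {E:36}
transmit next → E; now {}
add S (QoS class 15) → {S:15}
add M (QoS class 4) → {S:15, M:4}
update S to QoS class 6 → {S:6, M:4}
add G (QoS class 46) → {G:46, S:6, M:4}
add D (QoS class 42) → {G:46, D:42, S:6, M:4}
update M to QoS class 7 → {G:46, D:42, M:7, S:6}
add K (QoS class 9) → {G:46, D:42, K:9, M:7, S:6}
transmit next → G; now {D:42, K:9, M:7, S:6}
transmit next → D; now {K:9, M:7, S:6}
transmit next → K; now {M:7, S:6}
add J (QoS class 38) → {J:38, M:7, S:6}
update J to QoS class 1 → {M:7, S:6, J:1}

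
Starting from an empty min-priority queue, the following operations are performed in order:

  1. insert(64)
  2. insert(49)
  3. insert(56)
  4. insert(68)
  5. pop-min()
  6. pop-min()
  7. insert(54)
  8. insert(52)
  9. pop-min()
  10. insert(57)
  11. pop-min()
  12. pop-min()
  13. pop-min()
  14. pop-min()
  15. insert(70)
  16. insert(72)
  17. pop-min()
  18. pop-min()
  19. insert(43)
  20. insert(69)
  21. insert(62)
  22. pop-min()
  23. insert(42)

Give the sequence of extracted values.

49 → 56 → 52 → 54 → 57 → 64 → 68 → 70 → 72 → 43

insert 64 → {64}
insert 49 → {49, 64}
insert 56 → {49, 56, 64}
insert 68 → {49, 56, 64, 68}
pop-min → 49; now {56, 64, 68}
pop-min → 56; now {64, 68}
insert 54 → {54, 64, 68}
insert 52 → {52, 54, 64, 68}
pop-min → 52; now {54, 64, 68}
insert 57 → {54, 57, 64, 68}
pop-min → 54; now {57, 64, 68}
pop-min → 57; now {64, 68}
pop-min → 64; now {68}
pop-min → 68; now {}
insert 70 → {70}
insert 72 → {70, 72}
pop-min → 70; now {72}
pop-min → 72; now {}
insert 43 → {43}
insert 69 → {43, 69}
insert 62 → {43, 62, 69}
pop-min → 43; now {62, 69}
insert 42 → {42, 62, 69}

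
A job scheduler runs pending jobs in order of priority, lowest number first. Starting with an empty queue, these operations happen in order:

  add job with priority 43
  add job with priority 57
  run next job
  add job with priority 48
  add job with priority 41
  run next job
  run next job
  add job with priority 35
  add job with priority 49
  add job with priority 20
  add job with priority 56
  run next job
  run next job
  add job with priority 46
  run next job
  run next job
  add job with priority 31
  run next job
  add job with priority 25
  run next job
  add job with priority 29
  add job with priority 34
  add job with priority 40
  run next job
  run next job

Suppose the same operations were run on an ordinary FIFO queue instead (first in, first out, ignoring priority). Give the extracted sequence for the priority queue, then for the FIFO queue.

insert 43 → {43}
insert 57 → {43, 57}
run next job → 43; now {57}
insert 48 → {48, 57}
insert 41 → {41, 48, 57}
run next job → 41; now {48, 57}
run next job → 48; now {57}
insert 35 → {35, 57}
insert 49 → {35, 49, 57}
insert 20 → {20, 35, 49, 57}
insert 56 → {20, 35, 49, 56, 57}
run next job → 20; now {35, 49, 56, 57}
run next job → 35; now {49, 56, 57}
insert 46 → {46, 49, 56, 57}
run next job → 46; now {49, 56, 57}
run next job → 49; now {56, 57}
insert 31 → {31, 56, 57}
run next job → 31; now {56, 57}
insert 25 → {25, 56, 57}
run next job → 25; now {56, 57}
insert 29 → {29, 56, 57}
insert 34 → {29, 34, 56, 57}
insert 40 → {29, 34, 40, 56, 57}
run next job → 29; now {34, 40, 56, 57}
run next job → 34; now {40, 56, 57}

priority queue: 43, 41, 48, 20, 35, 46, 49, 31, 25, 29, 34; FIFO queue: [43, 57, 48, 41, 35, 49, 20, 56, 46, 31, 25]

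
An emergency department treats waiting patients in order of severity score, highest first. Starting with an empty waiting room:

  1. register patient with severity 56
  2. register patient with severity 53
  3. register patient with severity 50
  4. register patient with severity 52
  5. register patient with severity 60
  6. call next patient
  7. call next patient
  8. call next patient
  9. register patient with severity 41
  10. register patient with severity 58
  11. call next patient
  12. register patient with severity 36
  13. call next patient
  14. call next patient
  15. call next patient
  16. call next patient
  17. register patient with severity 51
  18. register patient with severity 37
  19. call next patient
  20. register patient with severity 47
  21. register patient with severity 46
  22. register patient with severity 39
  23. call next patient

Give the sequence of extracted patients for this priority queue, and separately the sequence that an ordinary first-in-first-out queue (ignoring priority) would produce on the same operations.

insert 56 → {56}
insert 53 → {56, 53}
insert 50 → {56, 53, 50}
insert 52 → {56, 53, 52, 50}
insert 60 → {60, 56, 53, 52, 50}
call next patient → 60; now {56, 53, 52, 50}
call next patient → 56; now {53, 52, 50}
call next patient → 53; now {52, 50}
insert 41 → {52, 50, 41}
insert 58 → {58, 52, 50, 41}
call next patient → 58; now {52, 50, 41}
insert 36 → {52, 50, 41, 36}
call next patient → 52; now {50, 41, 36}
call next patient → 50; now {41, 36}
call next patient → 41; now {36}
call next patient → 36; now {}
insert 51 → {51}
insert 37 → {51, 37}
call next patient → 51; now {37}
insert 47 → {47, 37}
insert 46 → {47, 46, 37}
insert 39 → {47, 46, 39, 37}
call next patient → 47; now {46, 39, 37}

priority queue: 60, 56, 53, 58, 52, 50, 41, 36, 51, 47; FIFO queue: 56, 53, 50, 52, 60, 41, 58, 36, 51, 37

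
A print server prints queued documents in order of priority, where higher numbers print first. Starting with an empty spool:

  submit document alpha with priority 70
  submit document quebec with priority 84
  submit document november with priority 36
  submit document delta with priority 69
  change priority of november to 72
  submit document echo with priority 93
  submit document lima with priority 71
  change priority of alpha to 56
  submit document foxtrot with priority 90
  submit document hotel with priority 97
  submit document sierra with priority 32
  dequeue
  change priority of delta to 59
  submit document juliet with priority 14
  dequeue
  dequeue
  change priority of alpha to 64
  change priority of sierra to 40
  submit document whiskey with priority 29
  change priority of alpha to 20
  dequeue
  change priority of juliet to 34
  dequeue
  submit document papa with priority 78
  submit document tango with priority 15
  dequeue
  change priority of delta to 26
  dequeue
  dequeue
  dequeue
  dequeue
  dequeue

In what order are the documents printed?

hotel, echo, foxtrot, quebec, november, papa, lima, sierra, juliet, whiskey, delta

add alpha (priority 70) → {alpha:70}
add quebec (priority 84) → {quebec:84, alpha:70}
add november (priority 36) → {quebec:84, alpha:70, november:36}
add delta (priority 69) → {quebec:84, alpha:70, delta:69, november:36}
update november to priority 72 → {quebec:84, november:72, alpha:70, delta:69}
add echo (priority 93) → {echo:93, quebec:84, november:72, alpha:70, delta:69}
add lima (priority 71) → {echo:93, quebec:84, november:72, lima:71, alpha:70, delta:69}
update alpha to priority 56 → {echo:93, quebec:84, november:72, lima:71, delta:69, alpha:56}
add foxtrot (priority 90) → {echo:93, foxtrot:90, quebec:84, november:72, lima:71, delta:69, alpha:56}
add hotel (priority 97) → {hotel:97, echo:93, foxtrot:90, quebec:84, november:72, lima:71, delta:69, alpha:56}
add sierra (priority 32) → {hotel:97, echo:93, foxtrot:90, quebec:84, november:72, lima:71, delta:69, alpha:56, sierra:32}
dequeue → hotel; now {echo:93, foxtrot:90, quebec:84, november:72, lima:71, delta:69, alpha:56, sierra:32}
update delta to priority 59 → {echo:93, foxtrot:90, quebec:84, november:72, lima:71, delta:59, alpha:56, sierra:32}
add juliet (priority 14) → {echo:93, foxtrot:90, quebec:84, november:72, lima:71, delta:59, alpha:56, sierra:32, juliet:14}
dequeue → echo; now {foxtrot:90, quebec:84, november:72, lima:71, delta:59, alpha:56, sierra:32, juliet:14}
dequeue → foxtrot; now {quebec:84, november:72, lima:71, delta:59, alpha:56, sierra:32, juliet:14}
update alpha to priority 64 → {quebec:84, november:72, lima:71, alpha:64, delta:59, sierra:32, juliet:14}
update sierra to priority 40 → {quebec:84, november:72, lima:71, alpha:64, delta:59, sierra:40, juliet:14}
add whiskey (priority 29) → {quebec:84, november:72, lima:71, alpha:64, delta:59, sierra:40, whiskey:29, juliet:14}
update alpha to priority 20 → {quebec:84, november:72, lima:71, delta:59, sierra:40, whiskey:29, alpha:20, juliet:14}
dequeue → quebec; now {november:72, lima:71, delta:59, sierra:40, whiskey:29, alpha:20, juliet:14}
update juliet to priority 34 → {november:72, lima:71, delta:59, sierra:40, juliet:34, whiskey:29, alpha:20}
dequeue → november; now {lima:71, delta:59, sierra:40, juliet:34, whiskey:29, alpha:20}
add papa (priority 78) → {papa:78, lima:71, delta:59, sierra:40, juliet:34, whiskey:29, alpha:20}
add tango (priority 15) → {papa:78, lima:71, delta:59, sierra:40, juliet:34, whiskey:29, alpha:20, tango:15}
dequeue → papa; now {lima:71, delta:59, sierra:40, juliet:34, whiskey:29, alpha:20, tango:15}
update delta to priority 26 → {lima:71, sierra:40, juliet:34, whiskey:29, delta:26, alpha:20, tango:15}
dequeue → lima; now {sierra:40, juliet:34, whiskey:29, delta:26, alpha:20, tango:15}
dequeue → sierra; now {juliet:34, whiskey:29, delta:26, alpha:20, tango:15}
dequeue → juliet; now {whiskey:29, delta:26, alpha:20, tango:15}
dequeue → whiskey; now {delta:26, alpha:20, tango:15}
dequeue → delta; now {alpha:20, tango:15}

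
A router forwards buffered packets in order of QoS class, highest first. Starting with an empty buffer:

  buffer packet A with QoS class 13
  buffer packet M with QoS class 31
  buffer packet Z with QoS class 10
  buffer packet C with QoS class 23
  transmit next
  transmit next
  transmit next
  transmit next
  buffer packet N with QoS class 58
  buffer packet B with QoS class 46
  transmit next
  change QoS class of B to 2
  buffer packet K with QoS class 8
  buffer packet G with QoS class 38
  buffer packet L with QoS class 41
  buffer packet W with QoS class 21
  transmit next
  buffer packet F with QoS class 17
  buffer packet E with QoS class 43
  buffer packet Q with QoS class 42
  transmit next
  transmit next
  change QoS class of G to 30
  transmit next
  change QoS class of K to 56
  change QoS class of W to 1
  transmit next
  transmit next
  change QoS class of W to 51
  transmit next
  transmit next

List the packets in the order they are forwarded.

add A (QoS class 13) → {A:13}
add M (QoS class 31) → {M:31, A:13}
add Z (QoS class 10) → {M:31, A:13, Z:10}
add C (QoS class 23) → {M:31, C:23, A:13, Z:10}
transmit next → M; now {C:23, A:13, Z:10}
transmit next → C; now {A:13, Z:10}
transmit next → A; now {Z:10}
transmit next → Z; now {}
add N (QoS class 58) → {N:58}
add B (QoS class 46) → {N:58, B:46}
transmit next → N; now {B:46}
update B to QoS class 2 → {B:2}
add K (QoS class 8) → {K:8, B:2}
add G (QoS class 38) → {G:38, K:8, B:2}
add L (QoS class 41) → {L:41, G:38, K:8, B:2}
add W (QoS class 21) → {L:41, G:38, W:21, K:8, B:2}
transmit next → L; now {G:38, W:21, K:8, B:2}
add F (QoS class 17) → {G:38, W:21, F:17, K:8, B:2}
add E (QoS class 43) → {E:43, G:38, W:21, F:17, K:8, B:2}
add Q (QoS class 42) → {E:43, Q:42, G:38, W:21, F:17, K:8, B:2}
transmit next → E; now {Q:42, G:38, W:21, F:17, K:8, B:2}
transmit next → Q; now {G:38, W:21, F:17, K:8, B:2}
update G to QoS class 30 → {G:30, W:21, F:17, K:8, B:2}
transmit next → G; now {W:21, F:17, K:8, B:2}
update K to QoS class 56 → {K:56, W:21, F:17, B:2}
update W to QoS class 1 → {K:56, F:17, B:2, W:1}
transmit next → K; now {F:17, B:2, W:1}
transmit next → F; now {B:2, W:1}
update W to QoS class 51 → {W:51, B:2}
transmit next → W; now {B:2}
transmit next → B; now {}

M, C, A, Z, N, L, E, Q, G, K, F, W, B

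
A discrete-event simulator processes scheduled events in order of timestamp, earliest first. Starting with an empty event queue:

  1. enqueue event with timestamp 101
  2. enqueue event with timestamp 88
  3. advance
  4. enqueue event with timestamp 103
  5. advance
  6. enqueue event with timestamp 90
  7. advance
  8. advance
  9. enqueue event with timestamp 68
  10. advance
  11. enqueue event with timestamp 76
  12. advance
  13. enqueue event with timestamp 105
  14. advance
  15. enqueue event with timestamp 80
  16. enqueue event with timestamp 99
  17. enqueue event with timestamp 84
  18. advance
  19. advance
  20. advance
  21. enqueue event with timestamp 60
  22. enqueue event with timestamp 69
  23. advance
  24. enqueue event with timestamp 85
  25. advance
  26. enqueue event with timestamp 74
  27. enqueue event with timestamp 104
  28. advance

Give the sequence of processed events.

[88, 101, 90, 103, 68, 76, 105, 80, 84, 99, 60, 69, 74]

insert 101 → {101}
insert 88 → {88, 101}
advance → 88; now {101}
insert 103 → {101, 103}
advance → 101; now {103}
insert 90 → {90, 103}
advance → 90; now {103}
advance → 103; now {}
insert 68 → {68}
advance → 68; now {}
insert 76 → {76}
advance → 76; now {}
insert 105 → {105}
advance → 105; now {}
insert 80 → {80}
insert 99 → {80, 99}
insert 84 → {80, 84, 99}
advance → 80; now {84, 99}
advance → 84; now {99}
advance → 99; now {}
insert 60 → {60}
insert 69 → {60, 69}
advance → 60; now {69}
insert 85 → {69, 85}
advance → 69; now {85}
insert 74 → {74, 85}
insert 104 → {74, 85, 104}
advance → 74; now {85, 104}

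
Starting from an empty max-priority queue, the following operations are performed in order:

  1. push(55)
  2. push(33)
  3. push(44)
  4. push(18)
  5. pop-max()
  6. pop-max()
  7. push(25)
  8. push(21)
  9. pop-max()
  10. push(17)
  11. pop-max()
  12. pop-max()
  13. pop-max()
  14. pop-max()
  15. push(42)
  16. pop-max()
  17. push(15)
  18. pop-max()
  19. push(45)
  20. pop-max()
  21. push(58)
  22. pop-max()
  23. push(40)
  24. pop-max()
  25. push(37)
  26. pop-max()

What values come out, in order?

insert 55 → {55}
insert 33 → {55, 33}
insert 44 → {55, 44, 33}
insert 18 → {55, 44, 33, 18}
pop-max → 55; now {44, 33, 18}
pop-max → 44; now {33, 18}
insert 25 → {33, 25, 18}
insert 21 → {33, 25, 21, 18}
pop-max → 33; now {25, 21, 18}
insert 17 → {25, 21, 18, 17}
pop-max → 25; now {21, 18, 17}
pop-max → 21; now {18, 17}
pop-max → 18; now {17}
pop-max → 17; now {}
insert 42 → {42}
pop-max → 42; now {}
insert 15 → {15}
pop-max → 15; now {}
insert 45 → {45}
pop-max → 45; now {}
insert 58 → {58}
pop-max → 58; now {}
insert 40 → {40}
pop-max → 40; now {}
insert 37 → {37}
pop-max → 37; now {}

[55, 44, 33, 25, 21, 18, 17, 42, 15, 45, 58, 40, 37]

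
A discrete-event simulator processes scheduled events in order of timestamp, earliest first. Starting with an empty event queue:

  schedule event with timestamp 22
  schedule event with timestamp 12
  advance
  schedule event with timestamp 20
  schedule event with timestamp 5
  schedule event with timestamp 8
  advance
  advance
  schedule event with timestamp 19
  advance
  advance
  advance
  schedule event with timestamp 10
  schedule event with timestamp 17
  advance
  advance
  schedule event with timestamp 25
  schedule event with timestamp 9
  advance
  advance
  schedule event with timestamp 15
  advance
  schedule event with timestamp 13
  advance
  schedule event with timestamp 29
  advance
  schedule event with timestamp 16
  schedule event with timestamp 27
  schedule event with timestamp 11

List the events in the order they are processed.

[12, 5, 8, 19, 20, 22, 10, 17, 9, 25, 15, 13, 29]

insert 22 → {22}
insert 12 → {12, 22}
advance → 12; now {22}
insert 20 → {20, 22}
insert 5 → {5, 20, 22}
insert 8 → {5, 8, 20, 22}
advance → 5; now {8, 20, 22}
advance → 8; now {20, 22}
insert 19 → {19, 20, 22}
advance → 19; now {20, 22}
advance → 20; now {22}
advance → 22; now {}
insert 10 → {10}
insert 17 → {10, 17}
advance → 10; now {17}
advance → 17; now {}
insert 25 → {25}
insert 9 → {9, 25}
advance → 9; now {25}
advance → 25; now {}
insert 15 → {15}
advance → 15; now {}
insert 13 → {13}
advance → 13; now {}
insert 29 → {29}
advance → 29; now {}
insert 16 → {16}
insert 27 → {16, 27}
insert 11 → {11, 16, 27}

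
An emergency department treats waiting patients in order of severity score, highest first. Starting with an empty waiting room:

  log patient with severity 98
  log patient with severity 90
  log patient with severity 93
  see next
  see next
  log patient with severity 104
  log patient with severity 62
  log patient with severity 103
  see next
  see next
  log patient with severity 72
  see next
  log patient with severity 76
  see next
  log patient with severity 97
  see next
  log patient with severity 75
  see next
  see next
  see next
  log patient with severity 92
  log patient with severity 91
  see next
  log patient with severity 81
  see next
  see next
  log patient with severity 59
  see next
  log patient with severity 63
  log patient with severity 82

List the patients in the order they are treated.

[98, 93, 104, 103, 90, 76, 97, 75, 72, 62, 92, 91, 81, 59]

insert 98 → {98}
insert 90 → {98, 90}
insert 93 → {98, 93, 90}
see next → 98; now {93, 90}
see next → 93; now {90}
insert 104 → {104, 90}
insert 62 → {104, 90, 62}
insert 103 → {104, 103, 90, 62}
see next → 104; now {103, 90, 62}
see next → 103; now {90, 62}
insert 72 → {90, 72, 62}
see next → 90; now {72, 62}
insert 76 → {76, 72, 62}
see next → 76; now {72, 62}
insert 97 → {97, 72, 62}
see next → 97; now {72, 62}
insert 75 → {75, 72, 62}
see next → 75; now {72, 62}
see next → 72; now {62}
see next → 62; now {}
insert 92 → {92}
insert 91 → {92, 91}
see next → 92; now {91}
insert 81 → {91, 81}
see next → 91; now {81}
see next → 81; now {}
insert 59 → {59}
see next → 59; now {}
insert 63 → {63}
insert 82 → {82, 63}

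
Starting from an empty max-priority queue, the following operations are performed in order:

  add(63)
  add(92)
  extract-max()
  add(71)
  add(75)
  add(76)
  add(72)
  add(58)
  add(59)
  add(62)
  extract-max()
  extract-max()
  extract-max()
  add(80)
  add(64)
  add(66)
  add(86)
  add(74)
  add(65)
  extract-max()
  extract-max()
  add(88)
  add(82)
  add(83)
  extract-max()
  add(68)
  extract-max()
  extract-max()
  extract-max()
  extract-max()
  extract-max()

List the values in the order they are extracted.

92, 76, 75, 72, 86, 80, 88, 83, 82, 74, 71, 68

insert 63 → {63}
insert 92 → {92, 63}
extract-max → 92; now {63}
insert 71 → {71, 63}
insert 75 → {75, 71, 63}
insert 76 → {76, 75, 71, 63}
insert 72 → {76, 75, 72, 71, 63}
insert 58 → {76, 75, 72, 71, 63, 58}
insert 59 → {76, 75, 72, 71, 63, 59, 58}
insert 62 → {76, 75, 72, 71, 63, 62, 59, 58}
extract-max → 76; now {75, 72, 71, 63, 62, 59, 58}
extract-max → 75; now {72, 71, 63, 62, 59, 58}
extract-max → 72; now {71, 63, 62, 59, 58}
insert 80 → {80, 71, 63, 62, 59, 58}
insert 64 → {80, 71, 64, 63, 62, 59, 58}
insert 66 → {80, 71, 66, 64, 63, 62, 59, 58}
insert 86 → {86, 80, 71, 66, 64, 63, 62, 59, 58}
insert 74 → {86, 80, 74, 71, 66, 64, 63, 62, 59, 58}
insert 65 → {86, 80, 74, 71, 66, 65, 64, 63, 62, 59, 58}
extract-max → 86; now {80, 74, 71, 66, 65, 64, 63, 62, 59, 58}
extract-max → 80; now {74, 71, 66, 65, 64, 63, 62, 59, 58}
insert 88 → {88, 74, 71, 66, 65, 64, 63, 62, 59, 58}
insert 82 → {88, 82, 74, 71, 66, 65, 64, 63, 62, 59, 58}
insert 83 → {88, 83, 82, 74, 71, 66, 65, 64, 63, 62, 59, 58}
extract-max → 88; now {83, 82, 74, 71, 66, 65, 64, 63, 62, 59, 58}
insert 68 → {83, 82, 74, 71, 68, 66, 65, 64, 63, 62, 59, 58}
extract-max → 83; now {82, 74, 71, 68, 66, 65, 64, 63, 62, 59, 58}
extract-max → 82; now {74, 71, 68, 66, 65, 64, 63, 62, 59, 58}
extract-max → 74; now {71, 68, 66, 65, 64, 63, 62, 59, 58}
extract-max → 71; now {68, 66, 65, 64, 63, 62, 59, 58}
extract-max → 68; now {66, 65, 64, 63, 62, 59, 58}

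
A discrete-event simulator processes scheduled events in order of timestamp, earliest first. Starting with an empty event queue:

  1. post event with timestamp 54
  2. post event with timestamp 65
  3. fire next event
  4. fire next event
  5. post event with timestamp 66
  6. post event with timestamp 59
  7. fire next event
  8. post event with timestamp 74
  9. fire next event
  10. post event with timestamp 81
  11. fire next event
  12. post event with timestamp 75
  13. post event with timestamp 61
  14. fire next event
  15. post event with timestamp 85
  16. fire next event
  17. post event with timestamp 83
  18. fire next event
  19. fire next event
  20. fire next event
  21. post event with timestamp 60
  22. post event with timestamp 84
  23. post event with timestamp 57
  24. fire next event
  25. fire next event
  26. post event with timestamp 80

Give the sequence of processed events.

54, 65, 59, 66, 74, 61, 75, 81, 83, 85, 57, 60

insert 54 → {54}
insert 65 → {54, 65}
fire next event → 54; now {65}
fire next event → 65; now {}
insert 66 → {66}
insert 59 → {59, 66}
fire next event → 59; now {66}
insert 74 → {66, 74}
fire next event → 66; now {74}
insert 81 → {74, 81}
fire next event → 74; now {81}
insert 75 → {75, 81}
insert 61 → {61, 75, 81}
fire next event → 61; now {75, 81}
insert 85 → {75, 81, 85}
fire next event → 75; now {81, 85}
insert 83 → {81, 83, 85}
fire next event → 81; now {83, 85}
fire next event → 83; now {85}
fire next event → 85; now {}
insert 60 → {60}
insert 84 → {60, 84}
insert 57 → {57, 60, 84}
fire next event → 57; now {60, 84}
fire next event → 60; now {84}
insert 80 → {80, 84}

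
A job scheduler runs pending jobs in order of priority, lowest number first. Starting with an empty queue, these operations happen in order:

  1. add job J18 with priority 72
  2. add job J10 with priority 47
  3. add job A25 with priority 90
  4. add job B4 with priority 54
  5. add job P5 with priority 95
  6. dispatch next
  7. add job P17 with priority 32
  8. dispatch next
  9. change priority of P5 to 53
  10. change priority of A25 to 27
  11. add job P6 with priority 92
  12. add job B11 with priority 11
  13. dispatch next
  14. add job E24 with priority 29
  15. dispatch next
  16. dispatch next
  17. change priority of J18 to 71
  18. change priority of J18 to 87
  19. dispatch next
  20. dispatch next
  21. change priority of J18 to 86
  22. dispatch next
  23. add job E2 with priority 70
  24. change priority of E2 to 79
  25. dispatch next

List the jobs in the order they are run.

[J10, P17, B11, A25, E24, P5, B4, J18, E2]

add J18 (priority 72) → {J18:72}
add J10 (priority 47) → {J10:47, J18:72}
add A25 (priority 90) → {J10:47, J18:72, A25:90}
add B4 (priority 54) → {J10:47, B4:54, J18:72, A25:90}
add P5 (priority 95) → {J10:47, B4:54, J18:72, A25:90, P5:95}
dispatch next → J10; now {B4:54, J18:72, A25:90, P5:95}
add P17 (priority 32) → {P17:32, B4:54, J18:72, A25:90, P5:95}
dispatch next → P17; now {B4:54, J18:72, A25:90, P5:95}
update P5 to priority 53 → {P5:53, B4:54, J18:72, A25:90}
update A25 to priority 27 → {A25:27, P5:53, B4:54, J18:72}
add P6 (priority 92) → {A25:27, P5:53, B4:54, J18:72, P6:92}
add B11 (priority 11) → {B11:11, A25:27, P5:53, B4:54, J18:72, P6:92}
dispatch next → B11; now {A25:27, P5:53, B4:54, J18:72, P6:92}
add E24 (priority 29) → {A25:27, E24:29, P5:53, B4:54, J18:72, P6:92}
dispatch next → A25; now {E24:29, P5:53, B4:54, J18:72, P6:92}
dispatch next → E24; now {P5:53, B4:54, J18:72, P6:92}
update J18 to priority 71 → {P5:53, B4:54, J18:71, P6:92}
update J18 to priority 87 → {P5:53, B4:54, J18:87, P6:92}
dispatch next → P5; now {B4:54, J18:87, P6:92}
dispatch next → B4; now {J18:87, P6:92}
update J18 to priority 86 → {J18:86, P6:92}
dispatch next → J18; now {P6:92}
add E2 (priority 70) → {E2:70, P6:92}
update E2 to priority 79 → {E2:79, P6:92}
dispatch next → E2; now {P6:92}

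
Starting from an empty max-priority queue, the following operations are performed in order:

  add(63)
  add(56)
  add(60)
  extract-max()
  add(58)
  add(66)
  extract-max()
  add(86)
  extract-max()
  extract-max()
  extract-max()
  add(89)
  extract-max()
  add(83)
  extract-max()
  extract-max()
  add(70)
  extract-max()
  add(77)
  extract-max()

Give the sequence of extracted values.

insert 63 → {63}
insert 56 → {63, 56}
insert 60 → {63, 60, 56}
extract-max → 63; now {60, 56}
insert 58 → {60, 58, 56}
insert 66 → {66, 60, 58, 56}
extract-max → 66; now {60, 58, 56}
insert 86 → {86, 60, 58, 56}
extract-max → 86; now {60, 58, 56}
extract-max → 60; now {58, 56}
extract-max → 58; now {56}
insert 89 → {89, 56}
extract-max → 89; now {56}
insert 83 → {83, 56}
extract-max → 83; now {56}
extract-max → 56; now {}
insert 70 → {70}
extract-max → 70; now {}
insert 77 → {77}
extract-max → 77; now {}

[63, 66, 86, 60, 58, 89, 83, 56, 70, 77]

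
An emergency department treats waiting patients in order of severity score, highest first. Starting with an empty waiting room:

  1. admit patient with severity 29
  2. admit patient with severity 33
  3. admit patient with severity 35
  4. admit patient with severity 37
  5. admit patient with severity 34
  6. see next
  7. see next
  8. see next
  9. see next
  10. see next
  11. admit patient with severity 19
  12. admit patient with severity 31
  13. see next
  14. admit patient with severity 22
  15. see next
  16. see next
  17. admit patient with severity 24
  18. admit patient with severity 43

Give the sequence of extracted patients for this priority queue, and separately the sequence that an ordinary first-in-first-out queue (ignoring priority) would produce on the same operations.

priority queue: 37 → 35 → 34 → 33 → 29 → 31 → 22 → 19; FIFO queue: 29, 33, 35, 37, 34, 19, 31, 22

insert 29 → {29}
insert 33 → {33, 29}
insert 35 → {35, 33, 29}
insert 37 → {37, 35, 33, 29}
insert 34 → {37, 35, 34, 33, 29}
see next → 37; now {35, 34, 33, 29}
see next → 35; now {34, 33, 29}
see next → 34; now {33, 29}
see next → 33; now {29}
see next → 29; now {}
insert 19 → {19}
insert 31 → {31, 19}
see next → 31; now {19}
insert 22 → {22, 19}
see next → 22; now {19}
see next → 19; now {}
insert 24 → {24}
insert 43 → {43, 24}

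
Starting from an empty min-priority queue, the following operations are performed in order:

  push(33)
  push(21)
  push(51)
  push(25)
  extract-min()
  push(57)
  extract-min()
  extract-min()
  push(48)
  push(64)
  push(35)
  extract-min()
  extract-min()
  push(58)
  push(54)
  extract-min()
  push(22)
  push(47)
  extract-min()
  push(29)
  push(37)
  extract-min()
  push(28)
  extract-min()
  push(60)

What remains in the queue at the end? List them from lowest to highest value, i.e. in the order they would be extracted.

insert 33 → {33}
insert 21 → {21, 33}
insert 51 → {21, 33, 51}
insert 25 → {21, 25, 33, 51}
extract-min → 21; now {25, 33, 51}
insert 57 → {25, 33, 51, 57}
extract-min → 25; now {33, 51, 57}
extract-min → 33; now {51, 57}
insert 48 → {48, 51, 57}
insert 64 → {48, 51, 57, 64}
insert 35 → {35, 48, 51, 57, 64}
extract-min → 35; now {48, 51, 57, 64}
extract-min → 48; now {51, 57, 64}
insert 58 → {51, 57, 58, 64}
insert 54 → {51, 54, 57, 58, 64}
extract-min → 51; now {54, 57, 58, 64}
insert 22 → {22, 54, 57, 58, 64}
insert 47 → {22, 47, 54, 57, 58, 64}
extract-min → 22; now {47, 54, 57, 58, 64}
insert 29 → {29, 47, 54, 57, 58, 64}
insert 37 → {29, 37, 47, 54, 57, 58, 64}
extract-min → 29; now {37, 47, 54, 57, 58, 64}
insert 28 → {28, 37, 47, 54, 57, 58, 64}
extract-min → 28; now {37, 47, 54, 57, 58, 64}
insert 60 → {37, 47, 54, 57, 58, 60, 64}

[37, 47, 54, 57, 58, 60, 64]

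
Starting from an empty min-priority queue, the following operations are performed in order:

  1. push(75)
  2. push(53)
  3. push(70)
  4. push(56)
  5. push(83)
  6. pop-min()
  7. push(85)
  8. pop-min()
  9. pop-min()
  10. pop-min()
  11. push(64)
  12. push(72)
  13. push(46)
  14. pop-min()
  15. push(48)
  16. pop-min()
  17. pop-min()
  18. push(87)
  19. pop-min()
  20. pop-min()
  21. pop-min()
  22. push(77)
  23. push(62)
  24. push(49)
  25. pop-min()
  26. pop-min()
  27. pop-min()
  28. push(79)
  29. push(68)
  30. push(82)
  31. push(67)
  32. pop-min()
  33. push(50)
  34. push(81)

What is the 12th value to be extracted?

insert 75 → {75}
insert 53 → {53, 75}
insert 70 → {53, 70, 75}
insert 56 → {53, 56, 70, 75}
insert 83 → {53, 56, 70, 75, 83}
pop-min → 53; now {56, 70, 75, 83}
insert 85 → {56, 70, 75, 83, 85}
pop-min → 56; now {70, 75, 83, 85}
pop-min → 70; now {75, 83, 85}
pop-min → 75; now {83, 85}
insert 64 → {64, 83, 85}
insert 72 → {64, 72, 83, 85}
insert 46 → {46, 64, 72, 83, 85}
pop-min → 46; now {64, 72, 83, 85}
insert 48 → {48, 64, 72, 83, 85}
pop-min → 48; now {64, 72, 83, 85}
pop-min → 64; now {72, 83, 85}
insert 87 → {72, 83, 85, 87}
pop-min → 72; now {83, 85, 87}
pop-min → 83; now {85, 87}
pop-min → 85; now {87}
insert 77 → {77, 87}
insert 62 → {62, 77, 87}
insert 49 → {49, 62, 77, 87}
pop-min → 49; now {62, 77, 87}
pop-min → 62; now {77, 87}
pop-min → 77; now {87}
insert 79 → {79, 87}
insert 68 → {68, 79, 87}
insert 82 → {68, 79, 82, 87}
insert 67 → {67, 68, 79, 82, 87}
pop-min → 67; now {68, 79, 82, 87}
insert 50 → {50, 68, 79, 82, 87}
insert 81 → {50, 68, 79, 81, 82, 87}

62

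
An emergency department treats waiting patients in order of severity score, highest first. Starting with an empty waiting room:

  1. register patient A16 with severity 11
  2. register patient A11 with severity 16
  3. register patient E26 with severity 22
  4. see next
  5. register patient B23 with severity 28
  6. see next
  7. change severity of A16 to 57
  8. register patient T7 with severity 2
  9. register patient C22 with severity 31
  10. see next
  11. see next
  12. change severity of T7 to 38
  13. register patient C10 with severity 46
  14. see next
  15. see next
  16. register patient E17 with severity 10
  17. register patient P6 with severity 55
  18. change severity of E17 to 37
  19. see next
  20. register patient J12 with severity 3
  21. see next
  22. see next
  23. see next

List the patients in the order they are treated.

add A16 (severity 11) → {A16:11}
add A11 (severity 16) → {A11:16, A16:11}
add E26 (severity 22) → {E26:22, A11:16, A16:11}
see next → E26; now {A11:16, A16:11}
add B23 (severity 28) → {B23:28, A11:16, A16:11}
see next → B23; now {A11:16, A16:11}
update A16 to severity 57 → {A16:57, A11:16}
add T7 (severity 2) → {A16:57, A11:16, T7:2}
add C22 (severity 31) → {A16:57, C22:31, A11:16, T7:2}
see next → A16; now {C22:31, A11:16, T7:2}
see next → C22; now {A11:16, T7:2}
update T7 to severity 38 → {T7:38, A11:16}
add C10 (severity 46) → {C10:46, T7:38, A11:16}
see next → C10; now {T7:38, A11:16}
see next → T7; now {A11:16}
add E17 (severity 10) → {A11:16, E17:10}
add P6 (severity 55) → {P6:55, A11:16, E17:10}
update E17 to severity 37 → {P6:55, E17:37, A11:16}
see next → P6; now {E17:37, A11:16}
add J12 (severity 3) → {E17:37, A11:16, J12:3}
see next → E17; now {A11:16, J12:3}
see next → A11; now {J12:3}
see next → J12; now {}

E26, B23, A16, C22, C10, T7, P6, E17, A11, J12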